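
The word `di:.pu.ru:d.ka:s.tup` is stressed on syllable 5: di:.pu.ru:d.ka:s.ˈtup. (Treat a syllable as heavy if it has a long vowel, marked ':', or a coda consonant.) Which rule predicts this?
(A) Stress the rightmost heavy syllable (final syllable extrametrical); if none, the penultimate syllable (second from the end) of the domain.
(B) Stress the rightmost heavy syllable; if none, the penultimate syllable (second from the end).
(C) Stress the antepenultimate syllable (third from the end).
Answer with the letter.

B

Rule A → syllable 4 (observed: 5).
Rule B → syllable 5 ✓.
Rule C → syllable 3 (observed: 5).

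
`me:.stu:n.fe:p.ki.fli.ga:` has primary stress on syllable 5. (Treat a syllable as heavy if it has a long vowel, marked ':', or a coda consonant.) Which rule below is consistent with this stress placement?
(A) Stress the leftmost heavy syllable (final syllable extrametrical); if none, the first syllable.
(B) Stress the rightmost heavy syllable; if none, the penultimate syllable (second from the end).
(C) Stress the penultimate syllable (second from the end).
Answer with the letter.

Rule A → syllable 1 (observed: 5).
Rule B → syllable 6 (observed: 5).
Rule C → syllable 5 ✓.

C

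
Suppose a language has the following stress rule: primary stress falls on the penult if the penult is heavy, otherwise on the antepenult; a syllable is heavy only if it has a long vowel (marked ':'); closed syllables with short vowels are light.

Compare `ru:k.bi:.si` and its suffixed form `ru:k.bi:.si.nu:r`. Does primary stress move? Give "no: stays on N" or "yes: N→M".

no: stays on 2

Base `ru:k.bi:.si` (3 syllables):
  Weights: 1 ru:k H, 2 bi: H, 3 si L.
  The penult (syllable 2, bi:) is heavy, so it takes stress.
  → primary stress on syllable 2.
Suffixed `ru:k.bi:.si.nu:r` (4 syllables):
  Weights: 2 bi: H, 3 si L, 4 nu:r H.
  The penult (syllable 3, si) is light, so stress falls on the antepenult (syllable 2, bi:).
  → primary stress on syllable 2.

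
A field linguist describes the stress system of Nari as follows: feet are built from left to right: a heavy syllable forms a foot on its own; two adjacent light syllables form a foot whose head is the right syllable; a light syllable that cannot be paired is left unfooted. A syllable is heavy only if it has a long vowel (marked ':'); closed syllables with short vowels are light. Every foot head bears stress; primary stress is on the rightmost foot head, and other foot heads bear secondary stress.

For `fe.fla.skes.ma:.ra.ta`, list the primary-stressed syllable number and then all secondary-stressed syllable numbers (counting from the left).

Weights: 1 fe L, 2 fla L, 3 skes L, 4 ma: H, 5 ra L, 6 ta L.
Parse left to right (heavy = foot alone; LL = one foot; stranded L unfooted): (fe.ˈfla) skes (ˈma:) (ra.ˈta).
Foot heads: 2, 4, 6.
Primary stress on the rightmost head = syllable 6.
Secondary stress on 2, 4: fe.ˌfla.skes.ˌma:.ra.ˈta.

primary 6, secondary 2, 4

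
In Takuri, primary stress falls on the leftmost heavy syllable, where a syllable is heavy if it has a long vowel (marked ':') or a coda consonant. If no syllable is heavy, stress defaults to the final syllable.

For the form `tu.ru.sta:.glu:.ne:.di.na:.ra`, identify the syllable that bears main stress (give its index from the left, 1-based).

Weights: 1 tu L, 2 ru L, 3 sta: H, 4 glu: H, 5 ne: H, 6 di L, 7 na: H, 8 ra L.
Heavy syllables in the domain: 3, 4, 5, 7. The leftmost is syllable 3 (sta:).
Primary stress: syllable 3 → tu.ru.ˈsta:.glu:.ne:.di.na:.ra.

3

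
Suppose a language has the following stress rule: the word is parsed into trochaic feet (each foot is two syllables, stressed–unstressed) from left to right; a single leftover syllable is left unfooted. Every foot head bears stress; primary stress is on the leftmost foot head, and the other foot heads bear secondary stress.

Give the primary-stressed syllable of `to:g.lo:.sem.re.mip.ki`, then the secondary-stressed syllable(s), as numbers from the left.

Parse left to right into trochaic (ˈσσ) feet: (ˈto:g.lo:) (ˈsem.re) (ˈmip.ki).
Foot heads (stressed positions): 1, 3, 5.
End Rule Leftmost: primary stress on the leftmost head = syllable 1.
Secondary stress on 3, 5: ˈto:g.lo:.ˌsem.re.ˌmip.ki.

primary 1, secondary 3, 5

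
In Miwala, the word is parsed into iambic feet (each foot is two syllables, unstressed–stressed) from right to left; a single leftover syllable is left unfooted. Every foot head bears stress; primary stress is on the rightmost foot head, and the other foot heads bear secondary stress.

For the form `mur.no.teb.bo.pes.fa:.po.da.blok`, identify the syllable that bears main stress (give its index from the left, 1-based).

9

Parse right to left into iambic (σˈσ) feet: mur (no.ˈteb) (bo.ˈpes) (fa:.ˈpo) (da.ˈblok). Syllable 1 is left unfooted.
Foot heads (stressed positions): 3, 5, 7, 9.
End Rule Rightmost: primary stress on the rightmost head = syllable 9.
Primary stress: syllable 9 → mur.no.teb.bo.pes.fa:.po.da.ˈblok.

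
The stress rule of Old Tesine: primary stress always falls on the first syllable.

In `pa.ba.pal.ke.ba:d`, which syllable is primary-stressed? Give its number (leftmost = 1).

The word has 5 syllables; the first syllable is syllable 1 (pa).
Primary stress: syllable 1 → ˈpa.ba.pal.ke.ba:d.

1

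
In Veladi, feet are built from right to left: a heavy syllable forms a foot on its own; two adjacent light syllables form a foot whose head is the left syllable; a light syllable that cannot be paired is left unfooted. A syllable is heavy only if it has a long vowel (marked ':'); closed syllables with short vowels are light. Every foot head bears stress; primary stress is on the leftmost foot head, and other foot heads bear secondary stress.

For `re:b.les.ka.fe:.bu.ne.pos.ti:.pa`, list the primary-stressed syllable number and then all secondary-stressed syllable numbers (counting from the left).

primary 1, secondary 2, 4, 6, 8

Weights: 1 re:b H, 2 les L, 3 ka L, 4 fe: H, 5 bu L, 6 ne L, 7 pos L, 8 ti: H, 9 pa L.
Parse right to left (heavy = foot alone; LL = one foot; stranded L unfooted): (ˈre:b) (ˈles.ka) (ˈfe:) bu (ˈne.pos) (ˈti:) pa.
Foot heads: 1, 2, 4, 6, 8.
Primary stress on the leftmost head = syllable 1.
Secondary stress on 2, 4, 6, 8: ˈre:b.ˌles.ka.ˌfe:.bu.ˌne.pos.ˌti:.pa.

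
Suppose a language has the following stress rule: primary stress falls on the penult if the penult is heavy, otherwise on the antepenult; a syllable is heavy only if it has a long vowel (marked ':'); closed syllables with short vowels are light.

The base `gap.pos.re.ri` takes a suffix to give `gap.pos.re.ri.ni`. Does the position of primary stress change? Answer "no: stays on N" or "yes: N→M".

yes: 2→3

Base `gap.pos.re.ri` (4 syllables):
  Weights: 2 pos L, 3 re L, 4 ri L.
  The penult (syllable 3, re) is light, so stress falls on the antepenult (syllable 2, pos).
  → primary stress on syllable 2.
Suffixed `gap.pos.re.ri.ni` (5 syllables):
  Weights: 3 re L, 4 ri L, 5 ni L.
  The penult (syllable 4, ri) is light, so stress falls on the antepenult (syllable 3, re).
  → primary stress on syllable 3.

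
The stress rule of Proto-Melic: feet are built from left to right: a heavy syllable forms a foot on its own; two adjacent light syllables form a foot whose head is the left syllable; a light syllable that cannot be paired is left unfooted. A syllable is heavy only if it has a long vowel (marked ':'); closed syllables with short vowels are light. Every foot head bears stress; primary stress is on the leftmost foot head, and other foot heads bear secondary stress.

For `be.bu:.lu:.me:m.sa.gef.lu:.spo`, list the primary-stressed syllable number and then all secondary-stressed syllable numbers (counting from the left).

Weights: 1 be L, 2 bu: H, 3 lu: H, 4 me:m H, 5 sa L, 6 gef L, 7 lu: H, 8 spo L.
Parse left to right (heavy = foot alone; LL = one foot; stranded L unfooted): be (ˈbu:) (ˈlu:) (ˈme:m) (ˈsa.gef) (ˈlu:) spo.
Foot heads: 2, 3, 4, 5, 7.
Primary stress on the leftmost head = syllable 2.
Secondary stress on 3, 4, 5, 7: be.ˈbu:.ˌlu:.ˌme:m.ˌsa.gef.ˌlu:.spo.

primary 2, secondary 3, 4, 5, 7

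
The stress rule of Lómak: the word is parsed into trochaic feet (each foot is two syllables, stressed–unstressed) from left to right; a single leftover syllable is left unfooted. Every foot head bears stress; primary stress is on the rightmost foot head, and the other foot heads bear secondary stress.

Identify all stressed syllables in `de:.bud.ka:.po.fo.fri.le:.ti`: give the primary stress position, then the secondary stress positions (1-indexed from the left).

Parse left to right into trochaic (ˈσσ) feet: (ˈde:.bud) (ˈka:.po) (ˈfo.fri) (ˈle:.ti).
Foot heads (stressed positions): 1, 3, 5, 7.
End Rule Rightmost: primary stress on the rightmost head = syllable 7.
Secondary stress on 1, 3, 5: ˌde:.bud.ˌka:.po.ˌfo.fri.ˈle:.ti.

primary 7, secondary 1, 3, 5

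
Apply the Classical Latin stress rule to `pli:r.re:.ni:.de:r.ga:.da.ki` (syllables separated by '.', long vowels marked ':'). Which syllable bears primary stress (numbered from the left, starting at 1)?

Classical Latin: stress the penult if heavy (long vowel or closed), else the antepenult.
Weights: 5 ga: H, 6 da L, 7 ki L.
The penult (syllable 6, da) is light, so stress falls on the antepenult (syllable 5, ga:).
Stress on syllable 5: pli:r.re:.ni:.de:r.ˈga:.da.ki.

5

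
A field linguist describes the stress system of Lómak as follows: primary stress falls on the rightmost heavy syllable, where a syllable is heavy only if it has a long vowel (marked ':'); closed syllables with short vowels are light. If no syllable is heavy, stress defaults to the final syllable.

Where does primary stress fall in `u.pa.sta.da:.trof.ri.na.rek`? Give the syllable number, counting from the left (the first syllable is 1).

4

Weights: 1 u L, 2 pa L, 3 sta L, 4 da: H, 5 trof L, 6 ri L, 7 na L, 8 rek L.
Heavy syllables in the domain: 4. The rightmost is syllable 4 (da:).
Primary stress: syllable 4 → u.pa.sta.ˈda:.trof.ri.na.rek.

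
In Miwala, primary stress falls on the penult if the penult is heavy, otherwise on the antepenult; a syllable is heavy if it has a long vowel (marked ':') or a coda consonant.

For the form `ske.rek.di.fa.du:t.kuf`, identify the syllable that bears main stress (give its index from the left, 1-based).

5

Weights: 4 fa L, 5 du:t H, 6 kuf H.
The penult (syllable 5, du:t) is heavy, so it takes stress.
Primary stress: syllable 5 → ske.rek.di.fa.ˈdu:t.kuf.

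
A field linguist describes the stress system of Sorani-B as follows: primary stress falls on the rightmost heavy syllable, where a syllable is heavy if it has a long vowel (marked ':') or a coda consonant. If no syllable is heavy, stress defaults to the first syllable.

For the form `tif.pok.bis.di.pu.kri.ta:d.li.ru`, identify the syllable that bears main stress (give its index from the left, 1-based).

7

Weights: 1 tif H, 2 pok H, 3 bis H, 4 di L, 5 pu L, 6 kri L, 7 ta:d H, 8 li L, 9 ru L.
Heavy syllables in the domain: 1, 2, 3, 7. The rightmost is syllable 7 (ta:d).
Primary stress: syllable 7 → tif.pok.bis.di.pu.kri.ˈta:d.li.ru.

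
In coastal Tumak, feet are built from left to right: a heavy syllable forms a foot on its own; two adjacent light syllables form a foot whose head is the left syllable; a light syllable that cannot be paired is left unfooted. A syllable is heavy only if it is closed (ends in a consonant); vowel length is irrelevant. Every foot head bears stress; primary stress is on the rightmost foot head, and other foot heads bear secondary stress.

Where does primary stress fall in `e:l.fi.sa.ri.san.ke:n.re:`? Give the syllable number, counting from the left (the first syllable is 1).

6

Weights: 1 e:l H, 2 fi L, 3 sa L, 4 ri L, 5 san H, 6 ke:n H, 7 re: L.
Parse left to right (heavy = foot alone; LL = one foot; stranded L unfooted): (ˈe:l) (ˈfi.sa) ri (ˈsan) (ˈke:n) re:.
Foot heads: 1, 2, 5, 6.
Primary stress on the rightmost head = syllable 6.
Primary stress: syllable 6 → e:l.fi.sa.ri.san.ˈke:n.re:.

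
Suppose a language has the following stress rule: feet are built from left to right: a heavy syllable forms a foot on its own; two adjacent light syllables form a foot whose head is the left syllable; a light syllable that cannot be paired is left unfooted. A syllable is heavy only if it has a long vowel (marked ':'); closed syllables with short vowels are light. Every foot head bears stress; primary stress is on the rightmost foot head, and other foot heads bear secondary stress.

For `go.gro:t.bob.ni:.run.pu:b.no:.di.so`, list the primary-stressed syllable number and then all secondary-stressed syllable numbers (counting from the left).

Weights: 1 go L, 2 gro:t H, 3 bob L, 4 ni: H, 5 run L, 6 pu:b H, 7 no: H, 8 di L, 9 so L.
Parse left to right (heavy = foot alone; LL = one foot; stranded L unfooted): go (ˈgro:t) bob (ˈni:) run (ˈpu:b) (ˈno:) (ˈdi.so).
Foot heads: 2, 4, 6, 7, 8.
Primary stress on the rightmost head = syllable 8.
Secondary stress on 2, 4, 6, 7: go.ˌgro:t.bob.ˌni:.run.ˌpu:b.ˌno:.ˈdi.so.

primary 8, secondary 2, 4, 6, 7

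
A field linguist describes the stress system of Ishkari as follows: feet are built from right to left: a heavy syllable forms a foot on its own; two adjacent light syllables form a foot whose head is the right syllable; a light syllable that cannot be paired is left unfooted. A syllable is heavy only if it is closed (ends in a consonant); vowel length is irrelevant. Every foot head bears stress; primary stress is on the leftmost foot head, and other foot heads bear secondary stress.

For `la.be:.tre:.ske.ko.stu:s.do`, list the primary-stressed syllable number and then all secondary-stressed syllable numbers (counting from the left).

Weights: 1 la L, 2 be: L, 3 tre: L, 4 ske L, 5 ko L, 6 stu:s H, 7 do L.
Parse right to left (heavy = foot alone; LL = one foot; stranded L unfooted): la (be:.ˈtre:) (ske.ˈko) (ˈstu:s) do.
Foot heads: 3, 5, 6.
Primary stress on the leftmost head = syllable 3.
Secondary stress on 5, 6: la.be:.ˈtre:.ske.ˌko.ˌstu:s.do.

primary 3, secondary 5, 6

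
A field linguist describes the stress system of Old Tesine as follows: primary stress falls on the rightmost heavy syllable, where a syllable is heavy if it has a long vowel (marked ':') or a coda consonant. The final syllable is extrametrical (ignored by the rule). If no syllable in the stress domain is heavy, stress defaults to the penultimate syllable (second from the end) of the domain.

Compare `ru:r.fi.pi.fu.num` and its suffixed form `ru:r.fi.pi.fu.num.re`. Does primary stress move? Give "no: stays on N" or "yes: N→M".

Base `ru:r.fi.pi.fu.num` (5 syllables):
  The final syllable (5, num) is extrametrical; the stress domain is syllables 1–4.
  Weights: 1 ru:r H, 2 fi L, 3 pi L, 4 fu L.
  Heavy syllables in the domain: 1. The rightmost is syllable 1 (ru:r).
  → primary stress on syllable 1.
Suffixed `ru:r.fi.pi.fu.num.re` (6 syllables):
  The final syllable (6, re) is extrametrical; the stress domain is syllables 1–5.
  Weights: 1 ru:r H, 2 fi L, 3 pi L, 4 fu L, 5 num H.
  Heavy syllables in the domain: 1, 5. The rightmost is syllable 5 (num).
  → primary stress on syllable 5.

yes: 1→5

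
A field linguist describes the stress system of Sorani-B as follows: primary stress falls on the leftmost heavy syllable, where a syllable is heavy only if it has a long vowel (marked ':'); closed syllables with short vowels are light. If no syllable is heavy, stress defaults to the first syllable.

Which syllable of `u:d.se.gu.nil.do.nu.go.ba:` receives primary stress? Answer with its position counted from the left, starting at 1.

1

Weights: 1 u:d H, 2 se L, 3 gu L, 4 nil L, 5 do L, 6 nu L, 7 go L, 8 ba: H.
Heavy syllables in the domain: 1, 8. The leftmost is syllable 1 (u:d).
Primary stress: syllable 1 → ˈu:d.se.gu.nil.do.nu.go.ba:.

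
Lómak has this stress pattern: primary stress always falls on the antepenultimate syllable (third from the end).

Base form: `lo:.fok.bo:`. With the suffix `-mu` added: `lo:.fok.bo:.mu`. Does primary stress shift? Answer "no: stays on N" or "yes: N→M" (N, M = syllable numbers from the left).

Base `lo:.fok.bo:` (3 syllables):
  The word has 3 syllables; the antepenultimate syllable (third from the end) is syllable 1 (lo:).
  → primary stress on syllable 1.
Suffixed `lo:.fok.bo:.mu` (4 syllables):
  The word has 4 syllables; the antepenultimate syllable (third from the end) is syllable 2 (fok).
  → primary stress on syllable 2.

yes: 1→2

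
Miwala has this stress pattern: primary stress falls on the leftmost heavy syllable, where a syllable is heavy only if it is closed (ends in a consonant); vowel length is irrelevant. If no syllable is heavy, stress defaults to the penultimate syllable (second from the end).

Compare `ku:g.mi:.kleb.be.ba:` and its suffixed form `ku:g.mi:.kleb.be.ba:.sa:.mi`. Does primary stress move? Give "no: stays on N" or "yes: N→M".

no: stays on 1

Base `ku:g.mi:.kleb.be.ba:` (5 syllables):
  Weights: 1 ku:g H, 2 mi: L, 3 kleb H, 4 be L, 5 ba: L.
  Heavy syllables in the domain: 1, 3. The leftmost is syllable 1 (ku:g).
  → primary stress on syllable 1.
Suffixed `ku:g.mi:.kleb.be.ba:.sa:.mi` (7 syllables):
  Weights: 1 ku:g H, 2 mi: L, 3 kleb H, 4 be L, 5 ba: L, 6 sa: L, 7 mi L.
  Heavy syllables in the domain: 1, 3. The leftmost is syllable 1 (ku:g).
  → primary stress on syllable 1.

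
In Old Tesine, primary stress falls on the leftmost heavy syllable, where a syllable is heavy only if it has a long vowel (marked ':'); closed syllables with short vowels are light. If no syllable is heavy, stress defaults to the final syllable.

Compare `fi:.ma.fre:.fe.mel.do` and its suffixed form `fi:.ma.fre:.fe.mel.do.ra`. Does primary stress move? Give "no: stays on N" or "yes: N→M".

Base `fi:.ma.fre:.fe.mel.do` (6 syllables):
  Weights: 1 fi: H, 2 ma L, 3 fre: H, 4 fe L, 5 mel L, 6 do L.
  Heavy syllables in the domain: 1, 3. The leftmost is syllable 1 (fi:).
  → primary stress on syllable 1.
Suffixed `fi:.ma.fre:.fe.mel.do.ra` (7 syllables):
  Weights: 1 fi: H, 2 ma L, 3 fre: H, 4 fe L, 5 mel L, 6 do L, 7 ra L.
  Heavy syllables in the domain: 1, 3. The leftmost is syllable 1 (fi:).
  → primary stress on syllable 1.

no: stays on 1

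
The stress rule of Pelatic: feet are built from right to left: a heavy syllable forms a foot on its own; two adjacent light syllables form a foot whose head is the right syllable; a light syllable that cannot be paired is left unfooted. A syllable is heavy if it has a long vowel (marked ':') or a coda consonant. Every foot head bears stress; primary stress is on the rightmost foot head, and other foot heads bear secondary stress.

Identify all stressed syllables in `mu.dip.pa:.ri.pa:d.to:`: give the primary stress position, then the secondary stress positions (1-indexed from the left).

Weights: 1 mu L, 2 dip H, 3 pa: H, 4 ri L, 5 pa:d H, 6 to: H.
Parse right to left (heavy = foot alone; LL = one foot; stranded L unfooted): mu (ˈdip) (ˈpa:) ri (ˈpa:d) (ˈto:).
Foot heads: 2, 3, 5, 6.
Primary stress on the rightmost head = syllable 6.
Secondary stress on 2, 3, 5: mu.ˌdip.ˌpa:.ri.ˌpa:d.ˈto:.

primary 6, secondary 2, 3, 5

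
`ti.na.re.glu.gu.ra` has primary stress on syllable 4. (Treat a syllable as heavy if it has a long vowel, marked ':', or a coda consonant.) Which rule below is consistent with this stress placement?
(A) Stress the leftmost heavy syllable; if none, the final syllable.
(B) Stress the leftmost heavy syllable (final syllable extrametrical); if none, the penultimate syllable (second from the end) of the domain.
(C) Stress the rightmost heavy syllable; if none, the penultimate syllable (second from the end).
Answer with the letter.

B

Rule A → syllable 6 (observed: 4).
Rule B → syllable 4 ✓.
Rule C → syllable 5 (observed: 4).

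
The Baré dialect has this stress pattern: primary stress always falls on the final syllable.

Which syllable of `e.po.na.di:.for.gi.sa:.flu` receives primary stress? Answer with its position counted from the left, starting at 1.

The word has 8 syllables; the final syllable is syllable 8 (flu).
Primary stress: syllable 8 → e.po.na.di:.for.gi.sa:.ˈflu.

8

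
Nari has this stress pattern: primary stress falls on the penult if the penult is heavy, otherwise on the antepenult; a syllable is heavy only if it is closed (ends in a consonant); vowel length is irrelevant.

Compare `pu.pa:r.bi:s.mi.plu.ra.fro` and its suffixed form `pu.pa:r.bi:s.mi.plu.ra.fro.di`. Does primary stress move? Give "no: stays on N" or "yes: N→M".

Base `pu.pa:r.bi:s.mi.plu.ra.fro` (7 syllables):
  Weights: 5 plu L, 6 ra L, 7 fro L.
  The penult (syllable 6, ra) is light, so stress falls on the antepenult (syllable 5, plu).
  → primary stress on syllable 5.
Suffixed `pu.pa:r.bi:s.mi.plu.ra.fro.di` (8 syllables):
  Weights: 6 ra L, 7 fro L, 8 di L.
  The penult (syllable 7, fro) is light, so stress falls on the antepenult (syllable 6, ra).
  → primary stress on syllable 6.

yes: 5→6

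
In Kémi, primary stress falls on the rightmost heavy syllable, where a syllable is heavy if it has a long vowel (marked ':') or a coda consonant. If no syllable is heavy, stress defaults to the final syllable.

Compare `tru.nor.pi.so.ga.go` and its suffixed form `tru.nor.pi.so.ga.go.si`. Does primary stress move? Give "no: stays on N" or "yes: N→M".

no: stays on 2

Base `tru.nor.pi.so.ga.go` (6 syllables):
  Weights: 1 tru L, 2 nor H, 3 pi L, 4 so L, 5 ga L, 6 go L.
  Heavy syllables in the domain: 2. The rightmost is syllable 2 (nor).
  → primary stress on syllable 2.
Suffixed `tru.nor.pi.so.ga.go.si` (7 syllables):
  Weights: 1 tru L, 2 nor H, 3 pi L, 4 so L, 5 ga L, 6 go L, 7 si L.
  Heavy syllables in the domain: 2. The rightmost is syllable 2 (nor).
  → primary stress on syllable 2.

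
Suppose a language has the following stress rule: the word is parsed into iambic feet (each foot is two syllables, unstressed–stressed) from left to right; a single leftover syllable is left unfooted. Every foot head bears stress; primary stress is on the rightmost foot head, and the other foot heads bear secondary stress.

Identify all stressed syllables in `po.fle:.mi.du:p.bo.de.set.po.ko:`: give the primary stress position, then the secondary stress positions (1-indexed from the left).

primary 8, secondary 2, 4, 6

Parse left to right into iambic (σˈσ) feet: (po.ˈfle:) (mi.ˈdu:p) (bo.ˈde) (set.ˈpo) ko:. Syllable 9 is left unfooted.
Foot heads (stressed positions): 2, 4, 6, 8.
End Rule Rightmost: primary stress on the rightmost head = syllable 8.
Secondary stress on 2, 4, 6: po.ˌfle:.mi.ˌdu:p.bo.ˌde.set.ˈpo.ko:.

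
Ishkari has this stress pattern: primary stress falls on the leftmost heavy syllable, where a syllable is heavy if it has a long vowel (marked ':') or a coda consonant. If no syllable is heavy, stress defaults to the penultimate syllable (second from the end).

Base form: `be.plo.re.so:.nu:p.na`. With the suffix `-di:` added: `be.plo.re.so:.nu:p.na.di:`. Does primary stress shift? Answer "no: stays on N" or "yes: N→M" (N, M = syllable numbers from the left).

Base `be.plo.re.so:.nu:p.na` (6 syllables):
  Weights: 1 be L, 2 plo L, 3 re L, 4 so: H, 5 nu:p H, 6 na L.
  Heavy syllables in the domain: 4, 5. The leftmost is syllable 4 (so:).
  → primary stress on syllable 4.
Suffixed `be.plo.re.so:.nu:p.na.di:` (7 syllables):
  Weights: 1 be L, 2 plo L, 3 re L, 4 so: H, 5 nu:p H, 6 na L, 7 di: H.
  Heavy syllables in the domain: 4, 5, 7. The leftmost is syllable 4 (so:).
  → primary stress on syllable 4.

no: stays on 4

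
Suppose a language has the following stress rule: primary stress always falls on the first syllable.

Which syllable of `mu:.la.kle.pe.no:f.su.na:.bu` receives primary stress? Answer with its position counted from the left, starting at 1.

1

The word has 8 syllables; the first syllable is syllable 1 (mu:).
Primary stress: syllable 1 → ˈmu:.la.kle.pe.no:f.su.na:.bu.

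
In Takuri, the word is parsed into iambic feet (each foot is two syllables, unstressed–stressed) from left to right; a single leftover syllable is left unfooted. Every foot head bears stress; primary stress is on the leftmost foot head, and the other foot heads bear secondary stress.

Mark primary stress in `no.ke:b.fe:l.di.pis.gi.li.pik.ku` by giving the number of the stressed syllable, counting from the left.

Parse left to right into iambic (σˈσ) feet: (no.ˈke:b) (fe:l.ˈdi) (pis.ˈgi) (li.ˈpik) ku. Syllable 9 is left unfooted.
Foot heads (stressed positions): 2, 4, 6, 8.
End Rule Leftmost: primary stress on the leftmost head = syllable 2.
Primary stress: syllable 2 → no.ˈke:b.fe:l.di.pis.gi.li.pik.ku.

2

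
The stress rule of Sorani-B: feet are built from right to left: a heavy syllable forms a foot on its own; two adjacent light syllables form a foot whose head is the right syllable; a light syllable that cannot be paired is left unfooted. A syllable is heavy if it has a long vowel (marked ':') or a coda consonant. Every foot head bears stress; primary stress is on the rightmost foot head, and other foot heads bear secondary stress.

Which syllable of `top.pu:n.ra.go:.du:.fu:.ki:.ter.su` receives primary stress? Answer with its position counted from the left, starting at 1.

Weights: 1 top H, 2 pu:n H, 3 ra L, 4 go: H, 5 du: H, 6 fu: H, 7 ki: H, 8 ter H, 9 su L.
Parse right to left (heavy = foot alone; LL = one foot; stranded L unfooted): (ˈtop) (ˈpu:n) ra (ˈgo:) (ˈdu:) (ˈfu:) (ˈki:) (ˈter) su.
Foot heads: 1, 2, 4, 5, 6, 7, 8.
Primary stress on the rightmost head = syllable 8.
Primary stress: syllable 8 → top.pu:n.ra.go:.du:.fu:.ki:.ˈter.su.

8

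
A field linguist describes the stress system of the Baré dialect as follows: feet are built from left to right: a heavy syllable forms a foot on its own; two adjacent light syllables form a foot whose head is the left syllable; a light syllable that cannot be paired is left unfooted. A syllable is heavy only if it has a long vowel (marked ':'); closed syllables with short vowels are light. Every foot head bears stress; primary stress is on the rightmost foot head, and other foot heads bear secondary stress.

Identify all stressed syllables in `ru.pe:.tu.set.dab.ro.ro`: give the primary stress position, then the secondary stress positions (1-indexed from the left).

Weights: 1 ru L, 2 pe: H, 3 tu L, 4 set L, 5 dab L, 6 ro L, 7 ro L.
Parse left to right (heavy = foot alone; LL = one foot; stranded L unfooted): ru (ˈpe:) (ˈtu.set) (ˈdab.ro) ro.
Foot heads: 2, 3, 5.
Primary stress on the rightmost head = syllable 5.
Secondary stress on 2, 3: ru.ˌpe:.ˌtu.set.ˈdab.ro.ro.

primary 5, secondary 2, 3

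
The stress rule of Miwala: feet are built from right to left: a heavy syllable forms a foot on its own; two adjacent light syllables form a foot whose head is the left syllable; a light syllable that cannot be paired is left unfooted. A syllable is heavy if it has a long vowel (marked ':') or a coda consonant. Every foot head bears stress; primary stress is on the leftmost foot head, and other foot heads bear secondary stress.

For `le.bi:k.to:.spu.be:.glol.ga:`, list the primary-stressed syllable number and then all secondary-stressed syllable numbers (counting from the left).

primary 2, secondary 3, 5, 6, 7

Weights: 1 le L, 2 bi:k H, 3 to: H, 4 spu L, 5 be: H, 6 glol H, 7 ga: H.
Parse right to left (heavy = foot alone; LL = one foot; stranded L unfooted): le (ˈbi:k) (ˈto:) spu (ˈbe:) (ˈglol) (ˈga:).
Foot heads: 2, 3, 5, 6, 7.
Primary stress on the leftmost head = syllable 2.
Secondary stress on 3, 5, 6, 7: le.ˈbi:k.ˌto:.spu.ˌbe:.ˌglol.ˌga:.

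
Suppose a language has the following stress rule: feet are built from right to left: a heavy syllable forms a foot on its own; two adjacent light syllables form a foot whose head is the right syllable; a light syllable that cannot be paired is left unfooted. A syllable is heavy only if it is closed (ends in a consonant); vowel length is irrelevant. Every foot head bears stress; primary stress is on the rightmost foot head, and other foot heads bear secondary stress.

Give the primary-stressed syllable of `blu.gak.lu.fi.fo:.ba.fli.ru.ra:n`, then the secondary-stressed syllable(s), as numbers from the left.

primary 9, secondary 2, 4, 6, 8

Weights: 1 blu L, 2 gak H, 3 lu L, 4 fi L, 5 fo: L, 6 ba L, 7 fli L, 8 ru L, 9 ra:n H.
Parse right to left (heavy = foot alone; LL = one foot; stranded L unfooted): blu (ˈgak) (lu.ˈfi) (fo:.ˈba) (fli.ˈru) (ˈra:n).
Foot heads: 2, 4, 6, 8, 9.
Primary stress on the rightmost head = syllable 9.
Secondary stress on 2, 4, 6, 8: blu.ˌgak.lu.ˌfi.fo:.ˌba.fli.ˌru.ˈra:n.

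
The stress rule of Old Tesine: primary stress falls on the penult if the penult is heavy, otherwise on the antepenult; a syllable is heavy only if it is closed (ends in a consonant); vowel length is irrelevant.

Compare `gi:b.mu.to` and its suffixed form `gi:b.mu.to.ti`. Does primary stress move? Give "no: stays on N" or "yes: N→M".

Base `gi:b.mu.to` (3 syllables):
  Weights: 1 gi:b H, 2 mu L, 3 to L.
  The penult (syllable 2, mu) is light, so stress falls on the antepenult (syllable 1, gi:b).
  → primary stress on syllable 1.
Suffixed `gi:b.mu.to.ti` (4 syllables):
  Weights: 2 mu L, 3 to L, 4 ti L.
  The penult (syllable 3, to) is light, so stress falls on the antepenult (syllable 2, mu).
  → primary stress on syllable 2.

yes: 1→2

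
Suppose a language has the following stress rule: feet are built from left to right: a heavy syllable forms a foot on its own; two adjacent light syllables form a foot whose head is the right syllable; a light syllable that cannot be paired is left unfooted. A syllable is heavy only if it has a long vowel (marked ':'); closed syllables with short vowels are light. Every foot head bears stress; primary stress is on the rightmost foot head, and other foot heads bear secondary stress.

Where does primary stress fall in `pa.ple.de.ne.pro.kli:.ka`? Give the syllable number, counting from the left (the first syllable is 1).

6

Weights: 1 pa L, 2 ple L, 3 de L, 4 ne L, 5 pro L, 6 kli: H, 7 ka L.
Parse left to right (heavy = foot alone; LL = one foot; stranded L unfooted): (pa.ˈple) (de.ˈne) pro (ˈkli:) ka.
Foot heads: 2, 4, 6.
Primary stress on the rightmost head = syllable 6.
Primary stress: syllable 6 → pa.ple.de.ne.pro.ˈkli:.ka.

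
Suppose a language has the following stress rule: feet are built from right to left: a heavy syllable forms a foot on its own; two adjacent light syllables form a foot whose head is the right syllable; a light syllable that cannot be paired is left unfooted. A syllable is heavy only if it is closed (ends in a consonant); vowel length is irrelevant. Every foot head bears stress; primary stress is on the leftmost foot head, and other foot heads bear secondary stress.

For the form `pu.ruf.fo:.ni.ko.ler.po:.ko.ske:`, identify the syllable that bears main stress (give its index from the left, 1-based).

2

Weights: 1 pu L, 2 ruf H, 3 fo: L, 4 ni L, 5 ko L, 6 ler H, 7 po: L, 8 ko L, 9 ske: L.
Parse right to left (heavy = foot alone; LL = one foot; stranded L unfooted): pu (ˈruf) fo: (ni.ˈko) (ˈler) po: (ko.ˈske:).
Foot heads: 2, 5, 6, 9.
Primary stress on the leftmost head = syllable 2.
Primary stress: syllable 2 → pu.ˈruf.fo:.ni.ko.ler.po:.ko.ske:.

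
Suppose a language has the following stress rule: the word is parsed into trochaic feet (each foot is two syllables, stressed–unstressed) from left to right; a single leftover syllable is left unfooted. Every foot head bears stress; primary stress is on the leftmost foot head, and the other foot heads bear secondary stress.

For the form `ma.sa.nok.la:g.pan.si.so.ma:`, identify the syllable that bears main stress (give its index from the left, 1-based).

1

Parse left to right into trochaic (ˈσσ) feet: (ˈma.sa) (ˈnok.la:g) (ˈpan.si) (ˈso.ma:).
Foot heads (stressed positions): 1, 3, 5, 7.
End Rule Leftmost: primary stress on the leftmost head = syllable 1.
Primary stress: syllable 1 → ˈma.sa.nok.la:g.pan.si.so.ma:.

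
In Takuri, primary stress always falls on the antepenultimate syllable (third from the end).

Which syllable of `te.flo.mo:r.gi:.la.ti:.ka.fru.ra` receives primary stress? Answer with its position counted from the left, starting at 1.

The word has 9 syllables; the antepenultimate syllable (third from the end) is syllable 7 (ka).
Primary stress: syllable 7 → te.flo.mo:r.gi:.la.ti:.ˈka.fru.ra.

7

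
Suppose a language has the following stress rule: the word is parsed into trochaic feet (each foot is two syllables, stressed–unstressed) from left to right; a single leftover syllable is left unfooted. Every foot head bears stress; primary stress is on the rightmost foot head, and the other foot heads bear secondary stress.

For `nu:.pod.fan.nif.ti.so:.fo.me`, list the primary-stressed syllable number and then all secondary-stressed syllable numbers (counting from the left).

primary 7, secondary 1, 3, 5

Parse left to right into trochaic (ˈσσ) feet: (ˈnu:.pod) (ˈfan.nif) (ˈti.so:) (ˈfo.me).
Foot heads (stressed positions): 1, 3, 5, 7.
End Rule Rightmost: primary stress on the rightmost head = syllable 7.
Secondary stress on 1, 3, 5: ˌnu:.pod.ˌfan.nif.ˌti.so:.ˈfo.me.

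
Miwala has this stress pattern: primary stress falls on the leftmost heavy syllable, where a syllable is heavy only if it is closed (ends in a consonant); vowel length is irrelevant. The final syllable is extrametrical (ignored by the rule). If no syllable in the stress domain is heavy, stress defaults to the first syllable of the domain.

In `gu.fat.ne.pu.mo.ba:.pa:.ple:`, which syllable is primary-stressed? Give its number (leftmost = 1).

2

The final syllable (8, ple:) is extrametrical; the stress domain is syllables 1–7.
Weights: 1 gu L, 2 fat H, 3 ne L, 4 pu L, 5 mo L, 6 ba: L, 7 pa: L.
Heavy syllables in the domain: 2. The leftmost is syllable 2 (fat).
Primary stress: syllable 2 → gu.ˈfat.ne.pu.mo.ba:.pa:.ple:.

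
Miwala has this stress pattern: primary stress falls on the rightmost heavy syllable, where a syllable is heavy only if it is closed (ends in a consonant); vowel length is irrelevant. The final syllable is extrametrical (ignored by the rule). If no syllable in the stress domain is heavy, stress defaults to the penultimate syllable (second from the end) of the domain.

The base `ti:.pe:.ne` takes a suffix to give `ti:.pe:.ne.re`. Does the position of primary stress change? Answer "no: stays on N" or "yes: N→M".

Base `ti:.pe:.ne` (3 syllables):
  The final syllable (3, ne) is extrametrical; the stress domain is syllables 1–2.
  Weights: 1 ti: L, 2 pe: L.
  No heavy syllable in the domain; default to the penultimate syllable (second from the end) of the domain = syllable 1.
  → primary stress on syllable 1.
Suffixed `ti:.pe:.ne.re` (4 syllables):
  The final syllable (4, re) is extrametrical; the stress domain is syllables 1–3.
  Weights: 1 ti: L, 2 pe: L, 3 ne L.
  No heavy syllable in the domain; default to the penultimate syllable (second from the end) of the domain = syllable 2.
  → primary stress on syllable 2.

yes: 1→2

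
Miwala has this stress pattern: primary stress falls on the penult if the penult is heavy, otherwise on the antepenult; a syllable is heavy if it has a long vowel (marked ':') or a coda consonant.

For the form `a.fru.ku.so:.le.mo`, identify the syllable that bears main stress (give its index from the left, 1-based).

Weights: 4 so: H, 5 le L, 6 mo L.
The penult (syllable 5, le) is light, so stress falls on the antepenult (syllable 4, so:).
Primary stress: syllable 4 → a.fru.ku.ˈso:.le.mo.

4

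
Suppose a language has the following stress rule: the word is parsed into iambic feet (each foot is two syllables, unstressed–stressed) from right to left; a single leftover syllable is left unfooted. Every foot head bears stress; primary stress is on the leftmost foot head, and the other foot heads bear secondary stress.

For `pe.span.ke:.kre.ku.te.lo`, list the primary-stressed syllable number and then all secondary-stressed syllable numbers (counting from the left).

primary 3, secondary 5, 7

Parse right to left into iambic (σˈσ) feet: pe (span.ˈke:) (kre.ˈku) (te.ˈlo). Syllable 1 is left unfooted.
Foot heads (stressed positions): 3, 5, 7.
End Rule Leftmost: primary stress on the leftmost head = syllable 3.
Secondary stress on 5, 7: pe.span.ˈke:.kre.ˌku.te.ˌlo.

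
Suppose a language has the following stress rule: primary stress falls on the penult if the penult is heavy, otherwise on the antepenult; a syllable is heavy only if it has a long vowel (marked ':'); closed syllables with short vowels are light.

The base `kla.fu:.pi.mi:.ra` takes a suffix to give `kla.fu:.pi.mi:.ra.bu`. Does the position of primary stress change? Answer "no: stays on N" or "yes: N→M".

no: stays on 4

Base `kla.fu:.pi.mi:.ra` (5 syllables):
  Weights: 3 pi L, 4 mi: H, 5 ra L.
  The penult (syllable 4, mi:) is heavy, so it takes stress.
  → primary stress on syllable 4.
Suffixed `kla.fu:.pi.mi:.ra.bu` (6 syllables):
  Weights: 4 mi: H, 5 ra L, 6 bu L.
  The penult (syllable 5, ra) is light, so stress falls on the antepenult (syllable 4, mi:).
  → primary stress on syllable 4.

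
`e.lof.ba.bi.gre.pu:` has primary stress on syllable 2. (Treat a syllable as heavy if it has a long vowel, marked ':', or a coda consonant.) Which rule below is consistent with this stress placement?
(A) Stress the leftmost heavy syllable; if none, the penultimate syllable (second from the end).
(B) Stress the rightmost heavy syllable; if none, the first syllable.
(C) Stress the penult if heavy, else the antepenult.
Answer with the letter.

Rule A → syllable 2 ✓.
Rule B → syllable 6 (observed: 2).
Rule C → syllable 4 (observed: 2).

A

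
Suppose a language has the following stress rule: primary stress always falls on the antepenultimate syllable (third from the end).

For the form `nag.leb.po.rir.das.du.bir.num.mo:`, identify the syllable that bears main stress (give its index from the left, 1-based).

The word has 9 syllables; the antepenultimate syllable (third from the end) is syllable 7 (bir).
Primary stress: syllable 7 → nag.leb.po.rir.das.du.ˈbir.num.mo:.

7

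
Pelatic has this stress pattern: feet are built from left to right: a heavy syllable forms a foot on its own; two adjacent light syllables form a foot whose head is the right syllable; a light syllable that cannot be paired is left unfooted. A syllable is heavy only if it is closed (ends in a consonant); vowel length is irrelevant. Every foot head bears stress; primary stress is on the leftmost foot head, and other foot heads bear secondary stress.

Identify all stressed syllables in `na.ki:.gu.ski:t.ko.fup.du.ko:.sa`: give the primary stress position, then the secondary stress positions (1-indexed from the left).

Weights: 1 na L, 2 ki: L, 3 gu L, 4 ski:t H, 5 ko L, 6 fup H, 7 du L, 8 ko: L, 9 sa L.
Parse left to right (heavy = foot alone; LL = one foot; stranded L unfooted): (na.ˈki:) gu (ˈski:t) ko (ˈfup) (du.ˈko:) sa.
Foot heads: 2, 4, 6, 8.
Primary stress on the leftmost head = syllable 2.
Secondary stress on 4, 6, 8: na.ˈki:.gu.ˌski:t.ko.ˌfup.du.ˌko:.sa.

primary 2, secondary 4, 6, 8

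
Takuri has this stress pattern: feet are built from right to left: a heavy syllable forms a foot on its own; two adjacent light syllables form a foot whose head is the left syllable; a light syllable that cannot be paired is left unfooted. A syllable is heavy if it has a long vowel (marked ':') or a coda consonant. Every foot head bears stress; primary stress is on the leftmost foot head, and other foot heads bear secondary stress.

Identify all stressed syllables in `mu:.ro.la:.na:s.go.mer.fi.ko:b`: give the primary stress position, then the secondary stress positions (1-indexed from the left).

primary 1, secondary 3, 4, 6, 8

Weights: 1 mu: H, 2 ro L, 3 la: H, 4 na:s H, 5 go L, 6 mer H, 7 fi L, 8 ko:b H.
Parse right to left (heavy = foot alone; LL = one foot; stranded L unfooted): (ˈmu:) ro (ˈla:) (ˈna:s) go (ˈmer) fi (ˈko:b).
Foot heads: 1, 3, 4, 6, 8.
Primary stress on the leftmost head = syllable 1.
Secondary stress on 3, 4, 6, 8: ˈmu:.ro.ˌla:.ˌna:s.go.ˌmer.fi.ˌko:b.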